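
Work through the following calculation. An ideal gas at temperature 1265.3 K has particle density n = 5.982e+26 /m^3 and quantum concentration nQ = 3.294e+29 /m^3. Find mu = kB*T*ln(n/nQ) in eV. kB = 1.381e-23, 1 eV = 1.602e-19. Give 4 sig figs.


Step 1: n/nQ = 5.982e+26/3.294e+29 = 0.001816
Step 2: ln(n/nQ) = -6.311
Step 3: mu = kB*T*ln(n/nQ) = 1.747e-20*-6.311 = -1.103e-19 J
Step 4: Convert to eV: -1.103e-19/1.602e-19 = -0.6884 eV

-0.6884


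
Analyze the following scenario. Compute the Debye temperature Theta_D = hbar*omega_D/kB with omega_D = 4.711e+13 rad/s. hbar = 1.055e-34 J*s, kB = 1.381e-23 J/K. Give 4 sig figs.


Step 1: hbar*omega_D = 1.055e-34 * 4.711e+13 = 4.97e-21 J
Step 2: Theta_D = 4.97e-21 / 1.381e-23
Step 3: Theta_D = 359.9 K

359.9


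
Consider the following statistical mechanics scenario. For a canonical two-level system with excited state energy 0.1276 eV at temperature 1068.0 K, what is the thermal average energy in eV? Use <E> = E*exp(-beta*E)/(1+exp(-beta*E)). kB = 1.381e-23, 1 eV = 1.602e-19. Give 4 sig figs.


Step 1: beta*E = 0.1276*1.602e-19/(1.381e-23*1068.0) = 1.386
Step 2: exp(-beta*E) = 0.2501
Step 3: <E> = 0.1276*0.2501/(1+0.2501) = 0.02553 eV

0.02553


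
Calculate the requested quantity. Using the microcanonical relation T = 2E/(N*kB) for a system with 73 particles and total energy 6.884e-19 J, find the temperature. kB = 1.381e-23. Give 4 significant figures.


Step 1: Numerator = 2*E = 2*6.884e-19 = 1.377e-18 J
Step 2: Denominator = N*kB = 73*1.381e-23 = 1.008e-21
Step 3: T = 1.377e-18 / 1.008e-21 = 1366 K

1366


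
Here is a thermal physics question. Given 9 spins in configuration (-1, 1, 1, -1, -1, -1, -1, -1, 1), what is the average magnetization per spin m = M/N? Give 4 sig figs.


Step 1: Count up spins (+1): 3, down spins (-1): 6
Step 2: Total magnetization M = 3 - 6 = -3
Step 3: m = M/N = -3/9 = -0.3333

-0.3333


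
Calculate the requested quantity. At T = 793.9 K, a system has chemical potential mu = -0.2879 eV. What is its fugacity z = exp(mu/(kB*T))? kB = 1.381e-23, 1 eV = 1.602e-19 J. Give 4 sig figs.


Step 1: Convert mu to Joules: -0.2879*1.602e-19 = -4.612e-20 J
Step 2: kB*T = 1.381e-23*793.9 = 1.096e-20 J
Step 3: mu/(kB*T) = -4.207
Step 4: z = exp(-4.207) = 0.01489

0.01489


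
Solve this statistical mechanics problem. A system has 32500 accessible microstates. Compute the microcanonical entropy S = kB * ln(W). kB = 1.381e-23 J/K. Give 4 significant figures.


Step 1: ln(W) = ln(32500) = 10.39
Step 2: S = kB * ln(W) = 1.381e-23 * 10.39
Step 3: S = 1.435e-22 J/K

1.435e-22


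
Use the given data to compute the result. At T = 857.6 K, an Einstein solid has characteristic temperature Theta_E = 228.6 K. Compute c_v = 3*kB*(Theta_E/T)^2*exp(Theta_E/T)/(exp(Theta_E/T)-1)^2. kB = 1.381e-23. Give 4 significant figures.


Step 1: x = Theta_E/T = 228.6/857.6 = 0.2666
Step 2: x^2 = 0.07105
Step 3: exp(x) = 1.305
Step 4: c_v = 3*1.381e-23*0.07105*1.305/(1.305-1)^2 = 4.119e-23

4.119e-23


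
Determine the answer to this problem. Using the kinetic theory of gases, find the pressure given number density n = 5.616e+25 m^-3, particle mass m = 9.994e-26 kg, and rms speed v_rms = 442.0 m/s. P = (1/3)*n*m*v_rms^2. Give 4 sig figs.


Step 1: v_rms^2 = 442.0^2 = 1.954e+05
Step 2: n*m = 5.616e+25*9.994e-26 = 5.613
Step 3: P = (1/3)*5.613*1.954e+05 = 3.655e+05 Pa

3.655e+05


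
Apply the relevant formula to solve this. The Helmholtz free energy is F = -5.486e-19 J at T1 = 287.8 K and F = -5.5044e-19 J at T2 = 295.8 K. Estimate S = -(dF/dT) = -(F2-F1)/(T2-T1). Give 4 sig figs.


Step 1: dF = F2 - F1 = -5.5044e-19 - (-5.486e-19) = -1.84e-21 J
Step 2: dT = T2 - T1 = 295.8 - 287.8 = 8 K
Step 3: S = -dF/dT = -(-1.84e-21)/8 = 2.3e-22 J/K

2.3e-22


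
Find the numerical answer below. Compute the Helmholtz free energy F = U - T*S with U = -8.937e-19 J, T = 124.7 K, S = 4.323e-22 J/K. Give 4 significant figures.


Step 1: T*S = 124.7 * 4.323e-22 = 5.391e-20 J
Step 2: F = U - T*S = -8.937e-19 - 5.391e-20
Step 3: F = -9.476e-19 J

-9.476e-19


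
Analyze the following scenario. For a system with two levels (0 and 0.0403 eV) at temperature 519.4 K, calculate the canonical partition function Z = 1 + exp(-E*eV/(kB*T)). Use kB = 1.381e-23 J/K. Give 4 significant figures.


Step 1: Compute beta*E = E*eV/(kB*T) = 0.0403*1.602e-19/(1.381e-23*519.4) = 0.9001
Step 2: exp(-beta*E) = exp(-0.9001) = 0.4065
Step 3: Z = 1 + 0.4065 = 1.407

1.407


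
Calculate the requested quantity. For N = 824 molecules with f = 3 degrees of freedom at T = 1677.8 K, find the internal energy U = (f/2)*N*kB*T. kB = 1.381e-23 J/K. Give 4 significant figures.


Step 1: f/2 = 3/2 = 1.5
Step 2: N*kB*T = 824*1.381e-23*1677.8 = 1.909e-17
Step 3: U = 1.5 * 1.909e-17 = 2.864e-17 J

2.864e-17


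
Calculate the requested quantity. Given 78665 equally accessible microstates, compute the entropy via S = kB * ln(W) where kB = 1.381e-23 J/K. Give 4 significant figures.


Step 1: ln(W) = ln(78665) = 11.27
Step 2: S = kB * ln(W) = 1.381e-23 * 11.27
Step 3: S = 1.557e-22 J/K

1.557e-22


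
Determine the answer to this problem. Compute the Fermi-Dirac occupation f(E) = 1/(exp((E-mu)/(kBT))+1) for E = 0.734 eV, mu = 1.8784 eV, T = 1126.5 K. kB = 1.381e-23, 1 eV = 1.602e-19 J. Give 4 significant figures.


Step 1: (E - mu) = 0.734 - 1.8784 = -1.144 eV
Step 2: Convert: (E-mu)*eV = -1.833e-19 J
Step 3: x = (E-mu)*eV/(kB*T) = -11.78
Step 4: f = 1/(exp(-11.78)+1) = 1

1


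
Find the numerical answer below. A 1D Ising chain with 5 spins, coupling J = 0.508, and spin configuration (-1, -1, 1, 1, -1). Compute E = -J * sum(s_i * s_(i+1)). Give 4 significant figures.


Step 1: Nearest-neighbor products: 1, -1, 1, -1
Step 2: Sum of products = 0
Step 3: E = -0.508 * 0 = 0

0


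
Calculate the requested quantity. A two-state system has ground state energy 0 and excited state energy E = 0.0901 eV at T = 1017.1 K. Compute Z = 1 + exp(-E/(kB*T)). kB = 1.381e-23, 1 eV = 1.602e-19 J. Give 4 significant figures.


Step 1: Compute beta*E = E*eV/(kB*T) = 0.0901*1.602e-19/(1.381e-23*1017.1) = 1.028
Step 2: exp(-beta*E) = exp(-1.028) = 0.3579
Step 3: Z = 1 + 0.3579 = 1.358

1.358


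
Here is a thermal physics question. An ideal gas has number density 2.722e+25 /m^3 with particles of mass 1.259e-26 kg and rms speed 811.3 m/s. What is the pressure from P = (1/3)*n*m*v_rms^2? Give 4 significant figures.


Step 1: v_rms^2 = 811.3^2 = 6.582e+05
Step 2: n*m = 2.722e+25*1.259e-26 = 0.3427
Step 3: P = (1/3)*0.3427*6.582e+05 = 7.519e+04 Pa

7.519e+04


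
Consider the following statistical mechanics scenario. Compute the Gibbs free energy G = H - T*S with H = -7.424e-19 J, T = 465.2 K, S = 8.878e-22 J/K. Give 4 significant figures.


Step 1: T*S = 465.2 * 8.878e-22 = 4.13e-19 J
Step 2: G = H - T*S = -7.424e-19 - 4.13e-19
Step 3: G = -1.155e-18 J

-1.155e-18


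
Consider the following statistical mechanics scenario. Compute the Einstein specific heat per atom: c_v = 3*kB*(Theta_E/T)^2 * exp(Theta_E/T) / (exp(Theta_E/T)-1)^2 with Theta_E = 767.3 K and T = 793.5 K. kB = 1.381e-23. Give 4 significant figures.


Step 1: x = Theta_E/T = 767.3/793.5 = 0.967
Step 2: x^2 = 0.9351
Step 3: exp(x) = 2.63
Step 4: c_v = 3*1.381e-23*0.9351*2.63/(2.63-1)^2 = 3.835e-23

3.835e-23


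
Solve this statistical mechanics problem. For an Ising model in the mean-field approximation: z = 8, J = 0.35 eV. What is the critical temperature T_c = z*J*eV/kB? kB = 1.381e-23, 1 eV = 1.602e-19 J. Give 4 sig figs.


Step 1: z*J = 8*0.35 = 2.8 eV
Step 2: Convert to Joules: 2.8*1.602e-19 = 4.486e-19 J
Step 3: T_c = 4.486e-19 / 1.381e-23 = 3.248e+04 K

3.248e+04


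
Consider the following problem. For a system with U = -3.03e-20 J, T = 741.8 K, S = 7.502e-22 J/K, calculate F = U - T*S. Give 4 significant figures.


Step 1: T*S = 741.8 * 7.502e-22 = 5.565e-19 J
Step 2: F = U - T*S = -3.03e-20 - 5.565e-19
Step 3: F = -5.868e-19 J

-5.868e-19


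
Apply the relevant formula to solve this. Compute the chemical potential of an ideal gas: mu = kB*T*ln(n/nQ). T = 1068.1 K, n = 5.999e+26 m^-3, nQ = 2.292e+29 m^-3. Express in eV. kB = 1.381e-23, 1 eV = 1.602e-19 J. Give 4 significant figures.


Step 1: n/nQ = 5.999e+26/2.292e+29 = 0.002617
Step 2: ln(n/nQ) = -5.946
Step 3: mu = kB*T*ln(n/nQ) = 1.475e-20*-5.946 = -8.77e-20 J
Step 4: Convert to eV: -8.77e-20/1.602e-19 = -0.5474 eV

-0.5474


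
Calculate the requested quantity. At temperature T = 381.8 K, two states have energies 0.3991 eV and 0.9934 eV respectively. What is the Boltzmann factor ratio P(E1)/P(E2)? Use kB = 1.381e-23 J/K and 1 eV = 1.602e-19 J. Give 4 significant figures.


Step 1: Compute energy difference dE = E1 - E2 = 0.3991 - 0.9934 = -0.5943 eV
Step 2: Convert to Joules: dE_J = -0.5943 * 1.602e-19 = -9.521e-20 J
Step 3: Compute exponent = -dE_J / (kB * T) = -(-9.521e-20) / (1.381e-23 * 381.8) = 18.06
Step 4: P(E1)/P(E2) = exp(18.06) = 6.949e+07

6.949e+07


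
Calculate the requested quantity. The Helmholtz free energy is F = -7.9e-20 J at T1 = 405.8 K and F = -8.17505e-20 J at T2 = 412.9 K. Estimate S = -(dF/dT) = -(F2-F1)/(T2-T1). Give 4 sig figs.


Step 1: dF = F2 - F1 = -8.17505e-20 - (-7.9e-20) = -2.7505e-21 J
Step 2: dT = T2 - T1 = 412.9 - 405.8 = 7.1 K
Step 3: S = -dF/dT = -(-2.7505e-21)/7.1 = 3.874e-22 J/K

3.874e-22


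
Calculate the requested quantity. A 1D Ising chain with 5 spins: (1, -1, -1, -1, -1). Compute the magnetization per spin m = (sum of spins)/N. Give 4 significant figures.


Step 1: Count up spins (+1): 1, down spins (-1): 4
Step 2: Total magnetization M = 1 - 4 = -3
Step 3: m = M/N = -3/5 = -0.6

-0.6


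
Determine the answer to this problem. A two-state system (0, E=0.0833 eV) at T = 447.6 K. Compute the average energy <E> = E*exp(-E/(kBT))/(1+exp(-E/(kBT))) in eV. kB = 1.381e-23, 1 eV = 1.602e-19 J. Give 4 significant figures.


Step 1: beta*E = 0.0833*1.602e-19/(1.381e-23*447.6) = 2.159
Step 2: exp(-beta*E) = 0.1155
Step 3: <E> = 0.0833*0.1155/(1+0.1155) = 0.008622 eV

0.008622


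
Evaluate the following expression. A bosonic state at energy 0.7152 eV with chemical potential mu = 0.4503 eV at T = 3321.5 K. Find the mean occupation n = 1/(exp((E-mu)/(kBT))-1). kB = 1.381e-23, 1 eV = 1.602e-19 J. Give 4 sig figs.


Step 1: (E - mu) = 0.2649 eV
Step 2: x = (E-mu)*eV/(kB*T) = 0.2649*1.602e-19/(1.381e-23*3321.5) = 0.9252
Step 3: exp(x) = 2.522
Step 4: n = 1/(exp(x)-1) = 0.6569

0.6569


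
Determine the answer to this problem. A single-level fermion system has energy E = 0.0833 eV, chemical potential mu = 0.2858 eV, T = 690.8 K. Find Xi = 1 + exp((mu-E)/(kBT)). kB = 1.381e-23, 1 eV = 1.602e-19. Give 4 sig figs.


Step 1: (mu - E) = 0.2858 - 0.0833 = 0.2025 eV
Step 2: x = (mu-E)*eV/(kB*T) = 0.2025*1.602e-19/(1.381e-23*690.8) = 3.4
Step 3: exp(x) = 29.98
Step 4: Xi = 1 + 29.98 = 30.98

30.98


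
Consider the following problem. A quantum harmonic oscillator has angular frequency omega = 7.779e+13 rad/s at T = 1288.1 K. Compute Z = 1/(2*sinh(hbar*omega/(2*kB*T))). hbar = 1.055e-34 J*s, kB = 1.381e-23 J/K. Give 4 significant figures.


Step 1: Compute x = hbar*omega/(kB*T) = 1.055e-34*7.779e+13/(1.381e-23*1288.1) = 0.4614
Step 2: x/2 = 0.2307
Step 3: sinh(x/2) = 0.2327
Step 4: Z = 1/(2*0.2327) = 2.148

2.148


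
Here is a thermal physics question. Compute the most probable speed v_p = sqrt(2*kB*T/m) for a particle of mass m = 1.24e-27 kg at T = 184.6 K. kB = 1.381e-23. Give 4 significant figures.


Step 1: Numerator = 2*kB*T = 2*1.381e-23*184.6 = 5.099e-21
Step 2: Ratio = 5.099e-21 / 1.24e-27 = 4.112e+06
Step 3: v_p = sqrt(4.112e+06) = 2028 m/s

2028


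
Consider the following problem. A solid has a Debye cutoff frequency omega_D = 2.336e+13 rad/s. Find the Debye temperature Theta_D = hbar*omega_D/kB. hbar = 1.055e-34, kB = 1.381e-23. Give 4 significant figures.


Step 1: hbar*omega_D = 1.055e-34 * 2.336e+13 = 2.464e-21 J
Step 2: Theta_D = 2.464e-21 / 1.381e-23
Step 3: Theta_D = 178.5 K

178.5


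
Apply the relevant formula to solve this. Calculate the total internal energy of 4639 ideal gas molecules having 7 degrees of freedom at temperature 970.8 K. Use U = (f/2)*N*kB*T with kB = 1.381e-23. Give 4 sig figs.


Step 1: f/2 = 7/2 = 3.5
Step 2: N*kB*T = 4639*1.381e-23*970.8 = 6.219e-17
Step 3: U = 3.5 * 6.219e-17 = 2.177e-16 J

2.177e-16


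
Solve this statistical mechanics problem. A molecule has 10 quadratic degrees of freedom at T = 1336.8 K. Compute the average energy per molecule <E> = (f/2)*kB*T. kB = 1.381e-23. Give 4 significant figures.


Step 1: f/2 = 10/2 = 5
Step 2: kB*T = 1.381e-23 * 1336.8 = 1.846e-20
Step 3: <E> = 5 * 1.846e-20 = 9.231e-20 J

9.231e-20


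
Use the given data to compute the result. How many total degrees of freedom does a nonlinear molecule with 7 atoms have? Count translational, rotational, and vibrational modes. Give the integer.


Step 1: Translational DOF = 3
Step 2: Rotational DOF (nonlinear) = 3
Step 3: Vibrational DOF = 3*7 - 6 = 15
Step 4: Total = 3 + 3 + 15 = 21

21


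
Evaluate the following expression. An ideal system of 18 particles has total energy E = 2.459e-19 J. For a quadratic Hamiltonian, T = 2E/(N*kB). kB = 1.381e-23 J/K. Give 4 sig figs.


Step 1: Numerator = 2*E = 2*2.459e-19 = 4.918e-19 J
Step 2: Denominator = N*kB = 18*1.381e-23 = 2.486e-22
Step 3: T = 4.918e-19 / 2.486e-22 = 1978 K

1978


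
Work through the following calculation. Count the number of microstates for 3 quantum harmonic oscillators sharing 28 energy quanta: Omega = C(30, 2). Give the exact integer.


Step 1: Use binomial coefficient C(30, 2)
Step 2: Numerator = 30! / 28!
Step 3: Denominator = 2!
Step 4: Omega = 435

435


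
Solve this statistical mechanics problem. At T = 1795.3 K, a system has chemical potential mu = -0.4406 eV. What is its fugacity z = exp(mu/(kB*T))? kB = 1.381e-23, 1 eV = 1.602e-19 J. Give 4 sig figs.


Step 1: Convert mu to Joules: -0.4406*1.602e-19 = -7.058e-20 J
Step 2: kB*T = 1.381e-23*1795.3 = 2.479e-20 J
Step 3: mu/(kB*T) = -2.847
Step 4: z = exp(-2.847) = 0.05802

0.05802


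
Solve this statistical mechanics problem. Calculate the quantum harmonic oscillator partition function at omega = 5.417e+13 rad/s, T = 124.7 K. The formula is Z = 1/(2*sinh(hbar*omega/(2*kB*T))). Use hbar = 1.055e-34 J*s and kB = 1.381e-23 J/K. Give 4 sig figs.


Step 1: Compute x = hbar*omega/(kB*T) = 1.055e-34*5.417e+13/(1.381e-23*124.7) = 3.319
Step 2: x/2 = 1.659
Step 3: sinh(x/2) = 2.533
Step 4: Z = 1/(2*2.533) = 0.1974

0.1974


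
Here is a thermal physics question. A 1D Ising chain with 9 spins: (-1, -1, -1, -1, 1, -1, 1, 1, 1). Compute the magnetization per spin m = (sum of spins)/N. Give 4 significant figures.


Step 1: Count up spins (+1): 4, down spins (-1): 5
Step 2: Total magnetization M = 4 - 5 = -1
Step 3: m = M/N = -1/9 = -0.1111

-0.1111


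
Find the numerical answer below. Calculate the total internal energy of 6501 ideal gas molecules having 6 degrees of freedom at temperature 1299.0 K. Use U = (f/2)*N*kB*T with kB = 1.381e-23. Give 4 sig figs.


Step 1: f/2 = 6/2 = 3.0
Step 2: N*kB*T = 6501*1.381e-23*1299.0 = 1.166e-16
Step 3: U = 3.0 * 1.166e-16 = 3.499e-16 J

3.499e-16


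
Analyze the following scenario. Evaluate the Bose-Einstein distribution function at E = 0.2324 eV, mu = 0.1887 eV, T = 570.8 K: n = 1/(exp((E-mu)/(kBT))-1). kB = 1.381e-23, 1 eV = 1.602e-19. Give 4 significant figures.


Step 1: (E - mu) = 0.0437 eV
Step 2: x = (E-mu)*eV/(kB*T) = 0.0437*1.602e-19/(1.381e-23*570.8) = 0.8881
Step 3: exp(x) = 2.431
Step 4: n = 1/(exp(x)-1) = 0.699

0.699


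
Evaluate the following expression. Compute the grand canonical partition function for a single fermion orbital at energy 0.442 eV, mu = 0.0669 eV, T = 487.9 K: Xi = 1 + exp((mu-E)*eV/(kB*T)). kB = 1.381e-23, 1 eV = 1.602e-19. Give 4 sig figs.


Step 1: (mu - E) = 0.0669 - 0.442 = -0.3751 eV
Step 2: x = (mu-E)*eV/(kB*T) = -0.3751*1.602e-19/(1.381e-23*487.9) = -8.918
Step 3: exp(x) = 0.0001339
Step 4: Xi = 1 + 0.0001339 = 1

1


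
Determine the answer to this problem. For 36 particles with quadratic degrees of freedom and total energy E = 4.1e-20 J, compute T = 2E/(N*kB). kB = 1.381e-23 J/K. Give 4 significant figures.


Step 1: Numerator = 2*E = 2*4.1e-20 = 8.2e-20 J
Step 2: Denominator = N*kB = 36*1.381e-23 = 4.972e-22
Step 3: T = 8.2e-20 / 4.972e-22 = 164.9 K

164.9


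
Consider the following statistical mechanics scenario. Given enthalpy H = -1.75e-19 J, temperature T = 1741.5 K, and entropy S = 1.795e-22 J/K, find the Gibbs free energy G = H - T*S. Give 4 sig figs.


Step 1: T*S = 1741.5 * 1.795e-22 = 3.126e-19 J
Step 2: G = H - T*S = -1.75e-19 - 3.126e-19
Step 3: G = -4.876e-19 J

-4.876e-19


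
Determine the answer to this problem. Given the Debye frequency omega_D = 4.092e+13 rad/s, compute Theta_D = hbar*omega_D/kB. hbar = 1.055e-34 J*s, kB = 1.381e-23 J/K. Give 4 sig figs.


Step 1: hbar*omega_D = 1.055e-34 * 4.092e+13 = 4.317e-21 J
Step 2: Theta_D = 4.317e-21 / 1.381e-23
Step 3: Theta_D = 312.6 K

312.6


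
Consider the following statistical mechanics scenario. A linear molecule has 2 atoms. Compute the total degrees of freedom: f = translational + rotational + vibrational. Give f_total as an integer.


Step 1: Translational DOF = 3
Step 2: Rotational DOF (linear) = 2
Step 3: Vibrational DOF = 3*2 - 5 = 1
Step 4: Total = 3 + 2 + 1 = 6

6


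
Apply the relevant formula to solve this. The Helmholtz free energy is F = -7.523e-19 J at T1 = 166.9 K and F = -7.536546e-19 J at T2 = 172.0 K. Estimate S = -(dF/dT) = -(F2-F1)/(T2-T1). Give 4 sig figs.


Step 1: dF = F2 - F1 = -7.536546e-19 - (-7.523e-19) = -1.3546e-21 J
Step 2: dT = T2 - T1 = 172.0 - 166.9 = 5.1 K
Step 3: S = -dF/dT = -(-1.3546e-21)/5.1 = 2.656e-22 J/K

2.656e-22


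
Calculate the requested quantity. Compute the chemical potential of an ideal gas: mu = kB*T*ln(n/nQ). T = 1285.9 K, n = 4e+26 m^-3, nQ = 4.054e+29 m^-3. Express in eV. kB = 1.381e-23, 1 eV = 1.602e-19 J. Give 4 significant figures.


Step 1: n/nQ = 4e+26/4.054e+29 = 0.0009867
Step 2: ln(n/nQ) = -6.921
Step 3: mu = kB*T*ln(n/nQ) = 1.776e-20*-6.921 = -1.229e-19 J
Step 4: Convert to eV: -1.229e-19/1.602e-19 = -0.7672 eV

-0.7672


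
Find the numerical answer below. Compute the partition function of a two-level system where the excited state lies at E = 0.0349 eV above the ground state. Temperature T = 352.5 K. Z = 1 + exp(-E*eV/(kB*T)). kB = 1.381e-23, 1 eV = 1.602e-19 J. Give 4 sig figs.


Step 1: Compute beta*E = E*eV/(kB*T) = 0.0349*1.602e-19/(1.381e-23*352.5) = 1.149
Step 2: exp(-beta*E) = exp(-1.149) = 0.3171
Step 3: Z = 1 + 0.3171 = 1.317

1.317


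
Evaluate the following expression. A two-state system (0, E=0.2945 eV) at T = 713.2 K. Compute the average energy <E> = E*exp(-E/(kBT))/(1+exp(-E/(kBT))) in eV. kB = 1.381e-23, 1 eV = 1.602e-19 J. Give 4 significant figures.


Step 1: beta*E = 0.2945*1.602e-19/(1.381e-23*713.2) = 4.79
Step 2: exp(-beta*E) = 0.008312
Step 3: <E> = 0.2945*0.008312/(1+0.008312) = 0.002428 eV

0.002428


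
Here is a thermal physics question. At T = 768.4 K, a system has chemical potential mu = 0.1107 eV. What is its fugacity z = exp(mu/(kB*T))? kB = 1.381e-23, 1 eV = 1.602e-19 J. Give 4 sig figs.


Step 1: Convert mu to Joules: 0.1107*1.602e-19 = 1.773e-20 J
Step 2: kB*T = 1.381e-23*768.4 = 1.061e-20 J
Step 3: mu/(kB*T) = 1.671
Step 4: z = exp(1.671) = 5.319

5.319


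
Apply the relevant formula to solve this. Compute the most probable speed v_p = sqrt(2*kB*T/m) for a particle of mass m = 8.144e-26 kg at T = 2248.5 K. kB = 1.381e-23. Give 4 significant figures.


Step 1: Numerator = 2*kB*T = 2*1.381e-23*2248.5 = 6.21e-20
Step 2: Ratio = 6.21e-20 / 8.144e-26 = 7.626e+05
Step 3: v_p = sqrt(7.626e+05) = 873.3 m/s

873.3


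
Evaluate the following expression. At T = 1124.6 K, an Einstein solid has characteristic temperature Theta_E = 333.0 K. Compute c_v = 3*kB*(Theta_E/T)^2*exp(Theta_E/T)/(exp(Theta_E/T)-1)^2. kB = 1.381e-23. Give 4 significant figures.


Step 1: x = Theta_E/T = 333.0/1124.6 = 0.2961
Step 2: x^2 = 0.08768
Step 3: exp(x) = 1.345
Step 4: c_v = 3*1.381e-23*0.08768*1.345/(1.345-1)^2 = 4.113e-23

4.113e-23


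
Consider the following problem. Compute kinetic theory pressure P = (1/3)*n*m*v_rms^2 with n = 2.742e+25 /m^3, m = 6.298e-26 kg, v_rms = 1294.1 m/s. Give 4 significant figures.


Step 1: v_rms^2 = 1294.1^2 = 1.675e+06
Step 2: n*m = 2.742e+25*6.298e-26 = 1.727
Step 3: P = (1/3)*1.727*1.675e+06 = 9.64e+05 Pa

9.64e+05


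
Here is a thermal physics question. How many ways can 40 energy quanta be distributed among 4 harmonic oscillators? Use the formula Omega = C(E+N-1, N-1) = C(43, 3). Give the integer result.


Step 1: Use binomial coefficient C(43, 3)
Step 2: Numerator = 43! / 40!
Step 3: Denominator = 3!
Step 4: Omega = 12341

12341


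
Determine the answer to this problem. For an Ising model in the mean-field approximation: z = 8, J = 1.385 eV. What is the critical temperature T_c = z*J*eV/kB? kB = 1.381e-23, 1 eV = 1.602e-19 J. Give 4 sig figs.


Step 1: z*J = 8*1.385 = 11.08 eV
Step 2: Convert to Joules: 11.08*1.602e-19 = 1.775e-18 J
Step 3: T_c = 1.775e-18 / 1.381e-23 = 1.285e+05 K

1.285e+05


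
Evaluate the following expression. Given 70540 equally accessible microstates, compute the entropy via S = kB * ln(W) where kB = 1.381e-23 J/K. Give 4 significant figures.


Step 1: ln(W) = ln(70540) = 11.16
Step 2: S = kB * ln(W) = 1.381e-23 * 11.16
Step 3: S = 1.542e-22 J/K

1.542e-22


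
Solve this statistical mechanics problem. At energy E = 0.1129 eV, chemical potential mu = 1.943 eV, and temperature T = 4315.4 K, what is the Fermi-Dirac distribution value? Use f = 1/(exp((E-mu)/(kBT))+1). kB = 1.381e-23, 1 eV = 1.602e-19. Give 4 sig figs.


Step 1: (E - mu) = 0.1129 - 1.943 = -1.83 eV
Step 2: Convert: (E-mu)*eV = -2.932e-19 J
Step 3: x = (E-mu)*eV/(kB*T) = -4.92
Step 4: f = 1/(exp(-4.92)+1) = 0.9928

0.9928


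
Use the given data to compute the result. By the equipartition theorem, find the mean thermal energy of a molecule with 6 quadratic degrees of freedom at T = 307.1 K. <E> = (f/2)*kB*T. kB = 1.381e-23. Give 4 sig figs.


Step 1: f/2 = 6/2 = 3
Step 2: kB*T = 1.381e-23 * 307.1 = 4.241e-21
Step 3: <E> = 3 * 4.241e-21 = 1.272e-20 J

1.272e-20


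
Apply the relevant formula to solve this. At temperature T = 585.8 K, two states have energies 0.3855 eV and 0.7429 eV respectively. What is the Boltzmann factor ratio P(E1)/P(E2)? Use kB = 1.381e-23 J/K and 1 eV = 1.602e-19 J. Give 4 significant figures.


Step 1: Compute energy difference dE = E1 - E2 = 0.3855 - 0.7429 = -0.3574 eV
Step 2: Convert to Joules: dE_J = -0.3574 * 1.602e-19 = -5.726e-20 J
Step 3: Compute exponent = -dE_J / (kB * T) = -(-5.726e-20) / (1.381e-23 * 585.8) = 7.077
Step 4: P(E1)/P(E2) = exp(7.077) = 1185

1185


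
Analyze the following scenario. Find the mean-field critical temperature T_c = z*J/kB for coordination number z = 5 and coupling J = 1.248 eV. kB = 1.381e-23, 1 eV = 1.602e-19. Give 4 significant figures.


Step 1: z*J = 5*1.248 = 6.24 eV
Step 2: Convert to Joules: 6.24*1.602e-19 = 9.996e-19 J
Step 3: T_c = 9.996e-19 / 1.381e-23 = 7.239e+04 K

7.239e+04


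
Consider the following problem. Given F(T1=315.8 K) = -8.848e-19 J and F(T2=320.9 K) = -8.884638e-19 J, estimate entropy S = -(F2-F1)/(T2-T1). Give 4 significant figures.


Step 1: dF = F2 - F1 = -8.884638e-19 - (-8.848e-19) = -3.6638e-21 J
Step 2: dT = T2 - T1 = 320.9 - 315.8 = 5.1 K
Step 3: S = -dF/dT = -(-3.6638e-21)/5.1 = 7.184e-22 J/K

7.184e-22


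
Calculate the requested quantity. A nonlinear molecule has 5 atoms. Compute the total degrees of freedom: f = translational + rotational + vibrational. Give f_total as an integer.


Step 1: Translational DOF = 3
Step 2: Rotational DOF (nonlinear) = 3
Step 3: Vibrational DOF = 3*5 - 6 = 9
Step 4: Total = 3 + 3 + 9 = 15

15


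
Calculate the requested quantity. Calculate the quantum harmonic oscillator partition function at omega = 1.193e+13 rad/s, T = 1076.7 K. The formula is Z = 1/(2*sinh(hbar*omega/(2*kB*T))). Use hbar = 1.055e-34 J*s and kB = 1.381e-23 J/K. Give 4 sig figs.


Step 1: Compute x = hbar*omega/(kB*T) = 1.055e-34*1.193e+13/(1.381e-23*1076.7) = 0.08465
Step 2: x/2 = 0.04232
Step 3: sinh(x/2) = 0.04234
Step 4: Z = 1/(2*0.04234) = 11.81

11.81


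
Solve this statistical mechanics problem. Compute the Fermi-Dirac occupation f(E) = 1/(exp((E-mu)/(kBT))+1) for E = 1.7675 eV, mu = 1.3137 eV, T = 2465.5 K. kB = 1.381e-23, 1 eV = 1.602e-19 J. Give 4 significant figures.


Step 1: (E - mu) = 1.7675 - 1.3137 = 0.4538 eV
Step 2: Convert: (E-mu)*eV = 7.27e-20 J
Step 3: x = (E-mu)*eV/(kB*T) = 2.135
Step 4: f = 1/(exp(2.135)+1) = 0.1057

0.1057


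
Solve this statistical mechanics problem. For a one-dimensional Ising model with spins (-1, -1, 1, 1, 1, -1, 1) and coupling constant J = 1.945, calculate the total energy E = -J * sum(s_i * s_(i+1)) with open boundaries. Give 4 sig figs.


Step 1: Nearest-neighbor products: 1, -1, 1, 1, -1, -1
Step 2: Sum of products = 0
Step 3: E = -1.945 * 0 = 0

0


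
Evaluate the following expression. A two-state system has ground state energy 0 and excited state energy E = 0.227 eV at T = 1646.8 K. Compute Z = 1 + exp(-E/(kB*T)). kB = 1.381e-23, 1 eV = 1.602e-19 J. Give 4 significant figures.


Step 1: Compute beta*E = E*eV/(kB*T) = 0.227*1.602e-19/(1.381e-23*1646.8) = 1.599
Step 2: exp(-beta*E) = exp(-1.599) = 0.2021
Step 3: Z = 1 + 0.2021 = 1.202

1.202


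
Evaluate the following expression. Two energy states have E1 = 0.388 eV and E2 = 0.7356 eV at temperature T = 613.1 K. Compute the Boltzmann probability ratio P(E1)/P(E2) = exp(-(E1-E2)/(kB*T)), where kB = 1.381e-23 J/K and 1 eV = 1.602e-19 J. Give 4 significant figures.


Step 1: Compute energy difference dE = E1 - E2 = 0.388 - 0.7356 = -0.3476 eV
Step 2: Convert to Joules: dE_J = -0.3476 * 1.602e-19 = -5.569e-20 J
Step 3: Compute exponent = -dE_J / (kB * T) = -(-5.569e-20) / (1.381e-23 * 613.1) = 6.577
Step 4: P(E1)/P(E2) = exp(6.577) = 718.3

718.3


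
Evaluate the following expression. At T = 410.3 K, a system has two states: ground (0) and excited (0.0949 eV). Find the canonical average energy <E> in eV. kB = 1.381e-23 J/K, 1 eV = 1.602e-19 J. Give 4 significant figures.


Step 1: beta*E = 0.0949*1.602e-19/(1.381e-23*410.3) = 2.683
Step 2: exp(-beta*E) = 0.06835
Step 3: <E> = 0.0949*0.06835/(1+0.06835) = 0.006072 eV

0.006072


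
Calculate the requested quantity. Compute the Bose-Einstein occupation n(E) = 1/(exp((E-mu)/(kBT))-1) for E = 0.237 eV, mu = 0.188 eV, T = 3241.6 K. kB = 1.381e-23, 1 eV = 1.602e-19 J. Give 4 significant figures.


Step 1: (E - mu) = 0.049 eV
Step 2: x = (E-mu)*eV/(kB*T) = 0.049*1.602e-19/(1.381e-23*3241.6) = 0.1753
Step 3: exp(x) = 1.192
Step 4: n = 1/(exp(x)-1) = 5.217

5.217


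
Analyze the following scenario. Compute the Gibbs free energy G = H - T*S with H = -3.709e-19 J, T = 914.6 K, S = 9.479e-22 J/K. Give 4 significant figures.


Step 1: T*S = 914.6 * 9.479e-22 = 8.669e-19 J
Step 2: G = H - T*S = -3.709e-19 - 8.669e-19
Step 3: G = -1.238e-18 J

-1.238e-18


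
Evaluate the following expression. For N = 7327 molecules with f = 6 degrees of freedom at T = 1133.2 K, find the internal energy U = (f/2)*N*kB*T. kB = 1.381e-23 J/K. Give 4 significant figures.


Step 1: f/2 = 6/2 = 3.0
Step 2: N*kB*T = 7327*1.381e-23*1133.2 = 1.147e-16
Step 3: U = 3.0 * 1.147e-16 = 3.44e-16 J

3.44e-16


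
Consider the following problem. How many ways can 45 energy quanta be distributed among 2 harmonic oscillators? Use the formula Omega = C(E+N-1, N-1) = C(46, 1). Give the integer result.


Step 1: Use binomial coefficient C(46, 1)
Step 2: Numerator = 46! / 45!
Step 3: Denominator = 1!
Step 4: Omega = 46

46


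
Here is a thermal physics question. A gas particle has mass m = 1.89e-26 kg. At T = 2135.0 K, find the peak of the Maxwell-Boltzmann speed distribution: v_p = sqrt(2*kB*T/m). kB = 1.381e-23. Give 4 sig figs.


Step 1: Numerator = 2*kB*T = 2*1.381e-23*2135.0 = 5.897e-20
Step 2: Ratio = 5.897e-20 / 1.89e-26 = 3.12e+06
Step 3: v_p = sqrt(3.12e+06) = 1766 m/s

1766


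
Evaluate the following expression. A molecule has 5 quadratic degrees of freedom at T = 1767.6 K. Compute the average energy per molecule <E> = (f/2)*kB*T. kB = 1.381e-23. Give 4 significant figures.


Step 1: f/2 = 5/2 = 2.5
Step 2: kB*T = 1.381e-23 * 1767.6 = 2.441e-20
Step 3: <E> = 2.5 * 2.441e-20 = 6.103e-20 J

6.103e-20


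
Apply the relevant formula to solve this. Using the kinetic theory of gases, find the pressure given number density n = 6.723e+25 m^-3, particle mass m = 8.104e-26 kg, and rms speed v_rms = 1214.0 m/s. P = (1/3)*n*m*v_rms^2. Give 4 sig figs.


Step 1: v_rms^2 = 1214.0^2 = 1.474e+06
Step 2: n*m = 6.723e+25*8.104e-26 = 5.448
Step 3: P = (1/3)*5.448*1.474e+06 = 2.677e+06 Pa

2.677e+06


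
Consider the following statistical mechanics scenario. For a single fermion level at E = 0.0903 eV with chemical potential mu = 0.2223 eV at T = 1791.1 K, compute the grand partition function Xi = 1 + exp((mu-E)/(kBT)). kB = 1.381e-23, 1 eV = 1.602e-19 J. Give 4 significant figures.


Step 1: (mu - E) = 0.2223 - 0.0903 = 0.132 eV
Step 2: x = (mu-E)*eV/(kB*T) = 0.132*1.602e-19/(1.381e-23*1791.1) = 0.8549
Step 3: exp(x) = 2.351
Step 4: Xi = 1 + 2.351 = 3.351

3.351


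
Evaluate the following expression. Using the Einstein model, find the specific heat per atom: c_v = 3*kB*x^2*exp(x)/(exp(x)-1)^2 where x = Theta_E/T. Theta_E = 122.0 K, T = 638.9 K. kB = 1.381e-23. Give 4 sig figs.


Step 1: x = Theta_E/T = 122.0/638.9 = 0.191
Step 2: x^2 = 0.03646
Step 3: exp(x) = 1.21
Step 4: c_v = 3*1.381e-23*0.03646*1.21/(1.21-1)^2 = 4.13e-23

4.13e-23


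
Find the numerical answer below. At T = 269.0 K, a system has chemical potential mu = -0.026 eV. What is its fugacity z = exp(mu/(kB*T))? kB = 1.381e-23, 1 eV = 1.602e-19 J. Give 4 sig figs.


Step 1: Convert mu to Joules: -0.026*1.602e-19 = -4.165e-21 J
Step 2: kB*T = 1.381e-23*269.0 = 3.715e-21 J
Step 3: mu/(kB*T) = -1.121
Step 4: z = exp(-1.121) = 0.3259

0.3259


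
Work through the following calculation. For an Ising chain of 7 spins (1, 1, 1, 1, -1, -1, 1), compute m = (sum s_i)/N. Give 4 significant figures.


Step 1: Count up spins (+1): 5, down spins (-1): 2
Step 2: Total magnetization M = 5 - 2 = 3
Step 3: m = M/N = 3/7 = 0.4286

0.4286


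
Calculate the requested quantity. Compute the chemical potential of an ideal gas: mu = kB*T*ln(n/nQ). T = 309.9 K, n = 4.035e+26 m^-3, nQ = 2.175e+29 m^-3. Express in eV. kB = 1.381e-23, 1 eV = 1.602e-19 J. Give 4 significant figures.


Step 1: n/nQ = 4.035e+26/2.175e+29 = 0.001855
Step 2: ln(n/nQ) = -6.29
Step 3: mu = kB*T*ln(n/nQ) = 4.28e-21*-6.29 = -2.692e-20 J
Step 4: Convert to eV: -2.692e-20/1.602e-19 = -0.168 eV

-0.168


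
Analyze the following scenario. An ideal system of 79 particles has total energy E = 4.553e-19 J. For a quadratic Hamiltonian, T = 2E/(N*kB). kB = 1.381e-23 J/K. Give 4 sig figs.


Step 1: Numerator = 2*E = 2*4.553e-19 = 9.106e-19 J
Step 2: Denominator = N*kB = 79*1.381e-23 = 1.091e-21
Step 3: T = 9.106e-19 / 1.091e-21 = 834.7 K

834.7


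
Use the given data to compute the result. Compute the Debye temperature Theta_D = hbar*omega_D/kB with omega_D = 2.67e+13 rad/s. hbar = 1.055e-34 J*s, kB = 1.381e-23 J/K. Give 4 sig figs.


Step 1: hbar*omega_D = 1.055e-34 * 2.67e+13 = 2.817e-21 J
Step 2: Theta_D = 2.817e-21 / 1.381e-23
Step 3: Theta_D = 204 K

204


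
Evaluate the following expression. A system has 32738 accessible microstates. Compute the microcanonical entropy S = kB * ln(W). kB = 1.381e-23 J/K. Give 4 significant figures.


Step 1: ln(W) = ln(32738) = 10.4
Step 2: S = kB * ln(W) = 1.381e-23 * 10.4
Step 3: S = 1.436e-22 J/K

1.436e-22


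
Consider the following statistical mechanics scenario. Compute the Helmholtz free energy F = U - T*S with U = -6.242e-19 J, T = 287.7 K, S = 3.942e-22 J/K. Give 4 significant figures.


Step 1: T*S = 287.7 * 3.942e-22 = 1.134e-19 J
Step 2: F = U - T*S = -6.242e-19 - 1.134e-19
Step 3: F = -7.376e-19 J

-7.376e-19


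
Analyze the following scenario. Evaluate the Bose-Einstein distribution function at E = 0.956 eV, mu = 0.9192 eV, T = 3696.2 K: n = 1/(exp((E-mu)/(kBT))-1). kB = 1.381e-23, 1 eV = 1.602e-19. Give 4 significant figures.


Step 1: (E - mu) = 0.0368 eV
Step 2: x = (E-mu)*eV/(kB*T) = 0.0368*1.602e-19/(1.381e-23*3696.2) = 0.1155
Step 3: exp(x) = 1.122
Step 4: n = 1/(exp(x)-1) = 8.168

8.168


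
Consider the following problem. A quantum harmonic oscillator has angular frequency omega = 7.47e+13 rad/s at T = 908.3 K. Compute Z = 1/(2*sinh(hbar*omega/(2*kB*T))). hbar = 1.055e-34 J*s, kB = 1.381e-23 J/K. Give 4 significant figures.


Step 1: Compute x = hbar*omega/(kB*T) = 1.055e-34*7.47e+13/(1.381e-23*908.3) = 0.6283
Step 2: x/2 = 0.3141
Step 3: sinh(x/2) = 0.3193
Step 4: Z = 1/(2*0.3193) = 1.566

1.566


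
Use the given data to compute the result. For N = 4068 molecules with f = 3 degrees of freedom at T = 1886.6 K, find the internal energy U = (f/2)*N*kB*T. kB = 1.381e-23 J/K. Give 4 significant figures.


Step 1: f/2 = 3/2 = 1.5
Step 2: N*kB*T = 4068*1.381e-23*1886.6 = 1.06e-16
Step 3: U = 1.5 * 1.06e-16 = 1.59e-16 J

1.59e-16


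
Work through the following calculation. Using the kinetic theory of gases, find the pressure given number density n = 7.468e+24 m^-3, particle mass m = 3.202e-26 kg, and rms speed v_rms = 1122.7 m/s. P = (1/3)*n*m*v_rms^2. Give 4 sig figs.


Step 1: v_rms^2 = 1122.7^2 = 1.26e+06
Step 2: n*m = 7.468e+24*3.202e-26 = 0.2391
Step 3: P = (1/3)*0.2391*1.26e+06 = 1.005e+05 Pa

1.005e+05


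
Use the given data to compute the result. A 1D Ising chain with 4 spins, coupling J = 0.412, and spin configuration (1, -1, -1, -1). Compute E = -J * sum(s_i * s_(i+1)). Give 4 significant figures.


Step 1: Nearest-neighbor products: -1, 1, 1
Step 2: Sum of products = 1
Step 3: E = -0.412 * 1 = -0.412

-0.412


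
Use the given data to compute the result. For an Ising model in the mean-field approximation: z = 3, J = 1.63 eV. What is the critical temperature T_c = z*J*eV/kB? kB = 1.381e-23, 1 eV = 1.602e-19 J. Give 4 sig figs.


Step 1: z*J = 3*1.63 = 4.89 eV
Step 2: Convert to Joules: 4.89*1.602e-19 = 7.834e-19 J
Step 3: T_c = 7.834e-19 / 1.381e-23 = 5.673e+04 K

5.673e+04


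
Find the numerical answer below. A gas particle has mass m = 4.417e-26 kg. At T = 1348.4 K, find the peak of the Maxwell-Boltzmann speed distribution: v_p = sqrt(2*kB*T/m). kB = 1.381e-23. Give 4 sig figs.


Step 1: Numerator = 2*kB*T = 2*1.381e-23*1348.4 = 3.724e-20
Step 2: Ratio = 3.724e-20 / 4.417e-26 = 8.432e+05
Step 3: v_p = sqrt(8.432e+05) = 918.2 m/s

918.2


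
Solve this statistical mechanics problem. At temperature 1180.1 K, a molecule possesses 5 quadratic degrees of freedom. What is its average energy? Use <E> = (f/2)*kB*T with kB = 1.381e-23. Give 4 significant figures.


Step 1: f/2 = 5/2 = 2.5
Step 2: kB*T = 1.381e-23 * 1180.1 = 1.63e-20
Step 3: <E> = 2.5 * 1.63e-20 = 4.074e-20 J

4.074e-20


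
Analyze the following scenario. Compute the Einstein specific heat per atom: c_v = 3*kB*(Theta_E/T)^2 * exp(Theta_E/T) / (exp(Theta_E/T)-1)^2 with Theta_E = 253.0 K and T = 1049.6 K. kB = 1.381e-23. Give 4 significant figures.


Step 1: x = Theta_E/T = 253.0/1049.6 = 0.241
Step 2: x^2 = 0.0581
Step 3: exp(x) = 1.273
Step 4: c_v = 3*1.381e-23*0.0581*1.273/(1.273-1)^2 = 4.123e-23

4.123e-23


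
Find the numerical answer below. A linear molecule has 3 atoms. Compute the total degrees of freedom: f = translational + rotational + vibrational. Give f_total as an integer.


Step 1: Translational DOF = 3
Step 2: Rotational DOF (linear) = 2
Step 3: Vibrational DOF = 3*3 - 5 = 4
Step 4: Total = 3 + 2 + 4 = 9

9


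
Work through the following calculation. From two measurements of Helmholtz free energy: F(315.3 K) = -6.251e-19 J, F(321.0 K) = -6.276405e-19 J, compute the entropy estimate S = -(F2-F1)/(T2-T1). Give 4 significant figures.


Step 1: dF = F2 - F1 = -6.276405e-19 - (-6.251e-19) = -2.5405e-21 J
Step 2: dT = T2 - T1 = 321.0 - 315.3 = 5.7 K
Step 3: S = -dF/dT = -(-2.5405e-21)/5.7 = 4.457e-22 J/K

4.457e-22


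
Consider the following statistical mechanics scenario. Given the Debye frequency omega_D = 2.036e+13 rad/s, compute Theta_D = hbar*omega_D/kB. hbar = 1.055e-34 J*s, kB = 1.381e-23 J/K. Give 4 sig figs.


Step 1: hbar*omega_D = 1.055e-34 * 2.036e+13 = 2.148e-21 J
Step 2: Theta_D = 2.148e-21 / 1.381e-23
Step 3: Theta_D = 155.5 K

155.5


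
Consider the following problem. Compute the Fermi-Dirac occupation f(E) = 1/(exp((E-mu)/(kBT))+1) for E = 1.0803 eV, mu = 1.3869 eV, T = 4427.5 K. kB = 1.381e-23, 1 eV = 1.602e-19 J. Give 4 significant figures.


Step 1: (E - mu) = 1.0803 - 1.3869 = -0.3066 eV
Step 2: Convert: (E-mu)*eV = -4.912e-20 J
Step 3: x = (E-mu)*eV/(kB*T) = -0.8033
Step 4: f = 1/(exp(-0.8033)+1) = 0.6907

0.6907


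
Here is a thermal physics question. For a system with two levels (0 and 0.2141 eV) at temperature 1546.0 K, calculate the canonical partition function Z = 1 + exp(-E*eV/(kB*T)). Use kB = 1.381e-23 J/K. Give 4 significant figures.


Step 1: Compute beta*E = E*eV/(kB*T) = 0.2141*1.602e-19/(1.381e-23*1546.0) = 1.606
Step 2: exp(-beta*E) = exp(-1.606) = 0.2006
Step 3: Z = 1 + 0.2006 = 1.201

1.201


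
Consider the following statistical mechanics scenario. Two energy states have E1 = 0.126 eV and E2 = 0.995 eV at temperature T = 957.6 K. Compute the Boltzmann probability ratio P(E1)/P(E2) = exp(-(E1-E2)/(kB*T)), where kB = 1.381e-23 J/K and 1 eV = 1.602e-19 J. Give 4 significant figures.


Step 1: Compute energy difference dE = E1 - E2 = 0.126 - 0.995 = -0.869 eV
Step 2: Convert to Joules: dE_J = -0.869 * 1.602e-19 = -1.392e-19 J
Step 3: Compute exponent = -dE_J / (kB * T) = -(-1.392e-19) / (1.381e-23 * 957.6) = 10.53
Step 4: P(E1)/P(E2) = exp(10.53) = 3.731e+04

3.731e+04


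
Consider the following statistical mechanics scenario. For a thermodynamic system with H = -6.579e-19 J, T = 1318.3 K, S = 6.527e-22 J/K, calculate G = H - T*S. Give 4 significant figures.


Step 1: T*S = 1318.3 * 6.527e-22 = 8.605e-19 J
Step 2: G = H - T*S = -6.579e-19 - 8.605e-19
Step 3: G = -1.518e-18 J

-1.518e-18


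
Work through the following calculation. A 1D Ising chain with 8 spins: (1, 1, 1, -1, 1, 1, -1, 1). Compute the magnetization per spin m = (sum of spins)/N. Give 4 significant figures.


Step 1: Count up spins (+1): 6, down spins (-1): 2
Step 2: Total magnetization M = 6 - 2 = 4
Step 3: m = M/N = 4/8 = 0.5

0.5


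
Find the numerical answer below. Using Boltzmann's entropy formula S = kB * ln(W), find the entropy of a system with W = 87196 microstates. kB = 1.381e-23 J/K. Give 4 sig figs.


Step 1: ln(W) = ln(87196) = 11.38
Step 2: S = kB * ln(W) = 1.381e-23 * 11.38
Step 3: S = 1.571e-22 J/K

1.571e-22


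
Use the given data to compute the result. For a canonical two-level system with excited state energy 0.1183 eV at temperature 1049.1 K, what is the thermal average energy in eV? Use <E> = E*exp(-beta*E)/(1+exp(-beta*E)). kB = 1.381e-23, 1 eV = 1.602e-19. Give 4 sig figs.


Step 1: beta*E = 0.1183*1.602e-19/(1.381e-23*1049.1) = 1.308
Step 2: exp(-beta*E) = 0.2703
Step 3: <E> = 0.1183*0.2703/(1+0.2703) = 0.02518 eV

0.02518


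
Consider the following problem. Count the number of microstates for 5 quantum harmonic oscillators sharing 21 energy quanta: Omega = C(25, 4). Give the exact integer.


Step 1: Use binomial coefficient C(25, 4)
Step 2: Numerator = 25! / 21!
Step 3: Denominator = 4!
Step 4: Omega = 12650

12650


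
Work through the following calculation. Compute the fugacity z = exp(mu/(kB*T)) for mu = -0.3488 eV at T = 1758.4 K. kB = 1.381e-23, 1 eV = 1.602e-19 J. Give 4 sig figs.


Step 1: Convert mu to Joules: -0.3488*1.602e-19 = -5.588e-20 J
Step 2: kB*T = 1.381e-23*1758.4 = 2.428e-20 J
Step 3: mu/(kB*T) = -2.301
Step 4: z = exp(-2.301) = 0.1002

0.1002
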